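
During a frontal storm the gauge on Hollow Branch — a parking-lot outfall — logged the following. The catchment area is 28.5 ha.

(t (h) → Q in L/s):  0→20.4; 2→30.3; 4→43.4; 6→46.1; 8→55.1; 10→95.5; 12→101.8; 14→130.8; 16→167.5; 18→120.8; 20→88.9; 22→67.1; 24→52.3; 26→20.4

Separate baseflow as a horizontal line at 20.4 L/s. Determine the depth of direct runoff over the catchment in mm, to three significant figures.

Direct runoff: 0.0, 9.9, 23.0, 25.7, 34.7, 75.1, 81.4, 110.4, 147.1, 100.4, 68.5, 46.7, 31.9, 0.0 L/s; ΣQ_DR = 754.8 L/s.
V = ΣQ_DR · Δt = 754.8 × 7200 s = 5.435 × 10^6 L.
Over A = 28.5 ha, depth = V / A = 19.1 mm.

d ≈ 19.1 mm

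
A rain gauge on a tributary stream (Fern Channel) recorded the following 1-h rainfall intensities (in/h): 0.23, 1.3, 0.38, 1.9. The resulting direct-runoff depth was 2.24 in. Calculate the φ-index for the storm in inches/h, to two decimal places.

Only the 2 blocks with intensity above φ contribute runoff: 1.3, 1.9 in/h.
Σ(I−φ)·Δt = d  ⇒  (1.3+1.9 − 2φ)·1 = 2.24
φ = (3.200 − 2.24/1) / 2 = 0.48 in/h.

φ ≈ 0.48 in/h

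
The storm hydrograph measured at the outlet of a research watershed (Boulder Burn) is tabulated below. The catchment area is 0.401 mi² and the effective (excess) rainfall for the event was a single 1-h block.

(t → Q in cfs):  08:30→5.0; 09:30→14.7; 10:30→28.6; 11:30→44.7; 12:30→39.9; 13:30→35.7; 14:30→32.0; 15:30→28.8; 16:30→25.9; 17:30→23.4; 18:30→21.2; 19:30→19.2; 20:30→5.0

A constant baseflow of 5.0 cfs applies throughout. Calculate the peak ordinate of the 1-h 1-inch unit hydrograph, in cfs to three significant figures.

Direct runoff: 0.0, 9.7, 23.6, 39.7, 34.9, 30.7, 27.0, 23.8, 20.9, 18.4, 16.2, 14.2, 0.0 cfs; ΣQ_DR = 259.1 cfs, peak = 39.7 cfs.
Runoff depth d = ΣQ_DR·Δt / A = 259.1 × 3600 / (0.401 mi²) = 1.001 in.
The 1-inch UH is the DRH scaled by (1 in)/d, so U_p = 39.7 × 1/1.001 = 39.7 cfs.

U_p ≈ 39.7 cfs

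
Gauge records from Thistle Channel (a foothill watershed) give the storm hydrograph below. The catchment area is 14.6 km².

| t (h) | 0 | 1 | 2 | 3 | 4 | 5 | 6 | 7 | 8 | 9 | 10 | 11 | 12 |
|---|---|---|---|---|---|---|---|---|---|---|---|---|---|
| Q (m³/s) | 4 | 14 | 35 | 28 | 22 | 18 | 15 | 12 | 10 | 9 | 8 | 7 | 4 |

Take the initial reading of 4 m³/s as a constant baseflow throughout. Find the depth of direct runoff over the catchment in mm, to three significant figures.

Direct runoff: 0.0, 10.0, 31.0, 24.0, 18.0, 14.0, 11.0, 8.0, 6.0, 5.0, 4.0, 3.0, 0.0 m³/s; ΣQ_DR = 134.0 m³/s.
V = ΣQ_DR · Δt = 134.0 × 3600 s = 4.824 × 10^5 m³.
Over A = 14.6 km², depth = V / A = 33.0 mm.

d ≈ 33.0 mm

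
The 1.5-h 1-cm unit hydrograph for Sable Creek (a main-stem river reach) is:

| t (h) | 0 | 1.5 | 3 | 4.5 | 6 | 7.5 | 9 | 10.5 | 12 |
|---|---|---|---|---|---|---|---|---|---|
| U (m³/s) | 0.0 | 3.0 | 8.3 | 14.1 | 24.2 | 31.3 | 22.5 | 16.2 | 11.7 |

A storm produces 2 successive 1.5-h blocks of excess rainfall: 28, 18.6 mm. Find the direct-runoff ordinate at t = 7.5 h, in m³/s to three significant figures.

Q ≈ 133 m³/s

By discrete convolution, Q_j = Σ (P_i / 10 mm) · U_{j−i}.
At t = 7.5 h (j=5): Q = (28/10)·31.3 + (18.6/10)·24.2 = 133 m³/s.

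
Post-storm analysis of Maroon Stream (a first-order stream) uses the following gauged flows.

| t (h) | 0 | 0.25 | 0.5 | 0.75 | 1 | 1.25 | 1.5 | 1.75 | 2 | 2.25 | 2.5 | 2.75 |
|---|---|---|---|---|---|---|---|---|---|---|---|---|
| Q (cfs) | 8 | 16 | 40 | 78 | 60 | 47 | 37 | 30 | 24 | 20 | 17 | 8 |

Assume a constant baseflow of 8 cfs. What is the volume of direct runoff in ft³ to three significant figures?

V ≈ 2.60 × 10^5 ft³

Direct-runoff ordinates (Q − Q_b): 0.0, 8.0, 32.0, 70.0, 52.0, 39.0, 29.0, 22.0, 16.0, 12.0, 9.0, 0.0 cfs.
ΣQ_DR = 289.0 cfs.
With Δt = 0.25 h = 900 s, V = ΣQ_DR · Δt = 289.0 × 900 = 2.60 × 10^5 ft³.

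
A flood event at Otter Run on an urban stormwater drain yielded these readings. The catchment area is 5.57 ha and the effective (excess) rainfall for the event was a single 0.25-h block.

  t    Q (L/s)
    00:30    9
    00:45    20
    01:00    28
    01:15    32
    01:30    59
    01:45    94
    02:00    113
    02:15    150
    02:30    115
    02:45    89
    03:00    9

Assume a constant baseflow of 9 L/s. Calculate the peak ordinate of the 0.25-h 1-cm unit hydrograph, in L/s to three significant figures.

Direct runoff: 0.0, 11.0, 19.0, 23.0, 50.0, 85.0, 104.0, 141.0, 106.0, 80.0, 0.0 L/s; ΣQ_DR = 619.0 L/s, peak = 141.0 L/s.
Runoff depth d = ΣQ_DR·Δt / A = 619.0 × 900 / (5.57 ha) = 10.00 mm.
The 1-cm UH is the DRH scaled by (10 mm)/d, so U_p = 141.0 × 10/10.00 = 141 L/s.

U_p ≈ 141 L/s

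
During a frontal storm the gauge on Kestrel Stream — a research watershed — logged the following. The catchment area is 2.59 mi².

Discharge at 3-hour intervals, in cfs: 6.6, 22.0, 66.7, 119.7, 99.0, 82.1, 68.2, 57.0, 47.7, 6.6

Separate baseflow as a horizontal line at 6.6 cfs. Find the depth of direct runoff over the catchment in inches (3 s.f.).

d ≈ 0.915 in

Direct runoff: 0.0, 15.4, 60.1, 113.1, 92.4, 75.5, 61.6, 50.4, 41.1, 0.0 cfs; ΣQ_DR = 509.6 cfs.
V = ΣQ_DR · Δt = 509.6 × 10800 s = 5.504 × 10^6 ft³.
Over A = 2.59 mi², depth = V / A = 0.915 in.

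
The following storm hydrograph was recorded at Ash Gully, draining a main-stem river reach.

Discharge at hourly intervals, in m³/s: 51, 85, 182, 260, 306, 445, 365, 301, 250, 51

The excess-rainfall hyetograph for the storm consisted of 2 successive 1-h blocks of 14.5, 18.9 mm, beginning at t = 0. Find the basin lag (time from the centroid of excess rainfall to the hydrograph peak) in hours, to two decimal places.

t_L ≈ 3.93 h

Centroid of excess rainfall: t_c = Σ P_i·t̄_i / ΣP_i = 1.0659 h (block centres at 0.5, 1.5 h).
Hydrograph peak occurs at t = 5 h, so basin lag t_L = 5 − 1.0659 = 3.93 h.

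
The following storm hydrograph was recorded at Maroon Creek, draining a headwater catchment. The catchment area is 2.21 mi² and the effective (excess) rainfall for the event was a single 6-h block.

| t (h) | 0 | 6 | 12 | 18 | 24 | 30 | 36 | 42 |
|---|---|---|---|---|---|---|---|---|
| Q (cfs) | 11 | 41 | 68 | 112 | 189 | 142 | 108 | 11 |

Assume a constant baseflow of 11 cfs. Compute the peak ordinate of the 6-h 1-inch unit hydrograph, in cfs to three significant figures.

Direct runoff: 0.0, 30.0, 57.0, 101.0, 178.0, 131.0, 97.0, 0.0 cfs; ΣQ_DR = 594.0 cfs, peak = 178.0 cfs.
Runoff depth d = ΣQ_DR·Δt / A = 594.0 × 21600 / (2.21 mi²) = 2.499 in.
The 1-inch UH is the DRH scaled by (1 in)/d, so U_p = 178.0 × 1/2.499 = 71.2 cfs.

U_p ≈ 71.2 cfs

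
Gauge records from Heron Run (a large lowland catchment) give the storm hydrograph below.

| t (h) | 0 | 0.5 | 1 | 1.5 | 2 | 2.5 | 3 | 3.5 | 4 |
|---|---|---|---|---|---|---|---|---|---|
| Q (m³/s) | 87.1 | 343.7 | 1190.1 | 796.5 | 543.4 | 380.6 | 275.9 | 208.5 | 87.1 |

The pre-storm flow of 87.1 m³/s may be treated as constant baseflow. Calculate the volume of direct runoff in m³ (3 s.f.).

Direct-runoff ordinates (Q − Q_b): 0.0, 256.6, 1103.0, 709.4, 456.3, 293.5, 188.8, 121.4, 0.0 m³/s.
ΣQ_DR = 3129 m³/s.
With Δt = 0.5 h = 1800 s, V = ΣQ_DR · Δt = 3129 × 1800 = 5.63 × 10^6 m³.

V ≈ 5.63 × 10^6 m³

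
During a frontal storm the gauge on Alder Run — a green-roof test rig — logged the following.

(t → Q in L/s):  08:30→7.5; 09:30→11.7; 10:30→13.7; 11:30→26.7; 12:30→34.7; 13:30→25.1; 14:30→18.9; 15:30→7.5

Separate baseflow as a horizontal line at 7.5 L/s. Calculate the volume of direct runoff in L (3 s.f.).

V ≈ 3.09 × 10^5 L

Direct-runoff ordinates (Q − Q_b): 0.0, 4.2, 6.2, 19.2, 27.2, 17.6, 11.4, 0.0 L/s.
ΣQ_DR = 85.80 L/s.
With Δt = 1 h = 3600 s, V = ΣQ_DR · Δt = 85.80 × 3600 = 3.09 × 10^5 L.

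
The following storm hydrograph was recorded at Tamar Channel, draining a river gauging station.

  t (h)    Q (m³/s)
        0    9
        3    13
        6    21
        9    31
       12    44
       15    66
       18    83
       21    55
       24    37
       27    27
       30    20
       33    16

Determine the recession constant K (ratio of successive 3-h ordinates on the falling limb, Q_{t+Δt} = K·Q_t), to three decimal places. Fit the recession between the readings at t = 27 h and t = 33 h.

Using the recession-limb readings at t = 27 h and t = 33 h: Q falls from 27 to 16 m³/s over 2 intervals.
K = (Q₂/Q₁)^(1/2) = (16/27)^(1/2) = 0.770.

K ≈ 0.770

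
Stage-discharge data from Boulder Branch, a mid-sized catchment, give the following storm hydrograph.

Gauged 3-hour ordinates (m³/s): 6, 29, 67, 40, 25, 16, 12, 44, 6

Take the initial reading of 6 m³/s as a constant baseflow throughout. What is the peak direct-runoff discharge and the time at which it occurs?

Q_p = 61.0 m³/s at t = 6 h

Subtracting baseflow gives direct-runoff ordinates: 0.0, 23.0, 61.0, 34.0, 19.0, 10.0, 6.0, 38.0, 0.0 m³/s.
The maximum is 61.0 m³/s, occurring at the reading for t = 6 h.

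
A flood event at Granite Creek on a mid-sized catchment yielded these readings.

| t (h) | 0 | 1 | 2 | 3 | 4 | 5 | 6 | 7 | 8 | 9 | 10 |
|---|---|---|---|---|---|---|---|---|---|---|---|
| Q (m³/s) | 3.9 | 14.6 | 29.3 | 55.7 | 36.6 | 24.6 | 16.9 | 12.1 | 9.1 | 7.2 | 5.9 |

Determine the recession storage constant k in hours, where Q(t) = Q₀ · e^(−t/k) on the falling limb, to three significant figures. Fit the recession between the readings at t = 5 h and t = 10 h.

k ≈ 3.50 h

On the falling limb, Q drops from 24.6 to 5.9 m³/s between t = 5 h and t = 10 h (Δt = 5 h).
k = −Δt / ln(Q₂/Q₁) = −5 / ln(5.9/24.6) = 3.50 h.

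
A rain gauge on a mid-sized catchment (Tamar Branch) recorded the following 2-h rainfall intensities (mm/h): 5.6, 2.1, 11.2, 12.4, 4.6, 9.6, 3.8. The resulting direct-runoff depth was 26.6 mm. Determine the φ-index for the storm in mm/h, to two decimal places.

φ ≈ 6.63 mm/h

Only the 3 blocks with intensity above φ contribute runoff: 11.2, 12.4, 9.6 mm/h.
Σ(I−φ)·Δt = d  ⇒  (11.2+12.4+9.6 − 3φ)·2 = 26.6
φ = (33.20 − 26.6/2) / 3 = 6.63 mm/h.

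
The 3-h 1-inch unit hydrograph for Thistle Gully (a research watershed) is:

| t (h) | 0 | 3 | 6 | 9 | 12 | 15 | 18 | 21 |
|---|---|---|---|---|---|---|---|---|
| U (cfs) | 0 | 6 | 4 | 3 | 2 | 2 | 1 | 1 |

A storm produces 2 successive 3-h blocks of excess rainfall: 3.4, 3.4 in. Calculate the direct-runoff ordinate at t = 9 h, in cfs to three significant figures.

Q ≈ 23.8 cfs

By discrete convolution, Q_j = Σ (P_i / 1 in) · U_{j−i}.
At t = 9 h (j=3): Q = (3.4/1)·3 + (3.4/1)·4 = 23.8 cfs.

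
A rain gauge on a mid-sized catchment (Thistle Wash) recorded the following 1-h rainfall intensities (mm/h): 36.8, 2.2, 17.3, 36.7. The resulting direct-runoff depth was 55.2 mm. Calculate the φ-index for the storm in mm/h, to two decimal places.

φ ≈ 11.87 mm/h

Only the 3 blocks with intensity above φ contribute runoff: 36.8, 17.3, 36.7 mm/h.
Σ(I−φ)·Δt = d  ⇒  (36.8+17.3+36.7 − 3φ)·1 = 55.2
φ = (90.80 − 55.2/1) / 3 = 11.87 mm/h.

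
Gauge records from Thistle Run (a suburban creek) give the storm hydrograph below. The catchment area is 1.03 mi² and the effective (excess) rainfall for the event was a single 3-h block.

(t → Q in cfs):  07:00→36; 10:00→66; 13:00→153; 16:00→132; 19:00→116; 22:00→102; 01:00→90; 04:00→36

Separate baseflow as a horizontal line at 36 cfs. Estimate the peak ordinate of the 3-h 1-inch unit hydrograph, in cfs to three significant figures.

Direct runoff: 0.0, 30.0, 117.0, 96.0, 80.0, 66.0, 54.0, 0.0 cfs; ΣQ_DR = 443.0 cfs, peak = 117.0 cfs.
Runoff depth d = ΣQ_DR·Δt / A = 443.0 × 10800 / (1.03 mi²) = 1.999 in.
The 1-inch UH is the DRH scaled by (1 in)/d, so U_p = 117.0 × 1/1.999 = 58.5 cfs.

U_p ≈ 58.5 cfs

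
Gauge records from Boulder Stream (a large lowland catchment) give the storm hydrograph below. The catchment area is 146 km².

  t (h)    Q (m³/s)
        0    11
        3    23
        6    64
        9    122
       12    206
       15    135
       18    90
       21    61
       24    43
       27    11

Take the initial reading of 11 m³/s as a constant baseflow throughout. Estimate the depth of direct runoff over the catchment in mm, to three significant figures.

Direct runoff: 0.0, 12.0, 53.0, 111.0, 195.0, 124.0, 79.0, 50.0, 32.0, 0.0 m³/s; ΣQ_DR = 656.0 m³/s.
V = ΣQ_DR · Δt = 656.0 × 10800 s = 7.085 × 10^6 m³.
Over A = 146 km², depth = V / A = 48.5 mm.

d ≈ 48.5 mm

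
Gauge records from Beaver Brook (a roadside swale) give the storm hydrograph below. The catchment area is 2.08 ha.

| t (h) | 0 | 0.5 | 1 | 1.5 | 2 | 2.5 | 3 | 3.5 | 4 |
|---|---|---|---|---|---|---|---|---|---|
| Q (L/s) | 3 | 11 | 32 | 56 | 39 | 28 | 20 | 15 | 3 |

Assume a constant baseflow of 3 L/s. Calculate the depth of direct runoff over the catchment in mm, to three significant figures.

Direct runoff: 0.0, 8.0, 29.0, 53.0, 36.0, 25.0, 17.0, 12.0, 0.0 L/s; ΣQ_DR = 180.0 L/s.
V = ΣQ_DR · Δt = 180.0 × 1800 s = 3.240 × 10^5 L.
Over A = 2.08 ha, depth = V / A = 15.6 mm.

d ≈ 15.6 mm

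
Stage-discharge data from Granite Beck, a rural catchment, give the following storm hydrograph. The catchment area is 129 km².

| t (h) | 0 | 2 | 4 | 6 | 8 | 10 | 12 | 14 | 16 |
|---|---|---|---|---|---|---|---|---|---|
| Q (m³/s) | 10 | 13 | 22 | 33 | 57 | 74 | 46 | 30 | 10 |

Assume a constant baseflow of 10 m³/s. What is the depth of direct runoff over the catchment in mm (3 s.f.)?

d ≈ 11.4 mm

Direct runoff: 0.0, 3.0, 12.0, 23.0, 47.0, 64.0, 36.0, 20.0, 0.0 m³/s; ΣQ_DR = 205.0 m³/s.
V = ΣQ_DR · Δt = 205.0 × 7200 s = 1.476 × 10^6 m³.
Over A = 129 km², depth = V / A = 11.4 mm.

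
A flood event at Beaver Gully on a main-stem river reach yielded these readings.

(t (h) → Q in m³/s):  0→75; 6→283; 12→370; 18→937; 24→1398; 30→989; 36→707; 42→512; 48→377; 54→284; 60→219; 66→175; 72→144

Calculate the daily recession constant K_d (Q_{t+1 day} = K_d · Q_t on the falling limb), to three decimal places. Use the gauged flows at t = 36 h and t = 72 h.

Between t = 36 h and t = 72 h the flow falls from 707 to 144 m³/s over 6×6 h = 36 h.
Per-interval ratio K = (144/707)^(1/6) = 0.7671; K_d = K^(24/6) = 0.346.

K_d ≈ 0.346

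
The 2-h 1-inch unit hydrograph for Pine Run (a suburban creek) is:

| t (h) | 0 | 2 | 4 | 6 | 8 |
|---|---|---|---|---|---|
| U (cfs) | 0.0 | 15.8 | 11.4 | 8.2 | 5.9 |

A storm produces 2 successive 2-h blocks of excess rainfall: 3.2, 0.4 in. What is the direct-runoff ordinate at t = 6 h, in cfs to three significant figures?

Q ≈ 30.8 cfs

By discrete convolution, Q_j = Σ (P_i / 1 in) · U_{j−i}.
At t = 6 h (j=3): Q = (3.2/1)·8.2 + (0.4/1)·11.4 = 30.8 cfs.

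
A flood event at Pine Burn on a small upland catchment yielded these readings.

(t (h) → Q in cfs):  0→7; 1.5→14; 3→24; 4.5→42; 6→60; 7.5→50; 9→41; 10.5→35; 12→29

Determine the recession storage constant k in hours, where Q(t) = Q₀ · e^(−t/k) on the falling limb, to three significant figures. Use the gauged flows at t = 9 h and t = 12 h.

k ≈ 8.66 h

On the falling limb, Q drops from 41 to 29 cfs between t = 9 h and t = 12 h (Δt = 3 h).
k = −Δt / ln(Q₂/Q₁) = −3 / ln(29/41) = 8.66 h.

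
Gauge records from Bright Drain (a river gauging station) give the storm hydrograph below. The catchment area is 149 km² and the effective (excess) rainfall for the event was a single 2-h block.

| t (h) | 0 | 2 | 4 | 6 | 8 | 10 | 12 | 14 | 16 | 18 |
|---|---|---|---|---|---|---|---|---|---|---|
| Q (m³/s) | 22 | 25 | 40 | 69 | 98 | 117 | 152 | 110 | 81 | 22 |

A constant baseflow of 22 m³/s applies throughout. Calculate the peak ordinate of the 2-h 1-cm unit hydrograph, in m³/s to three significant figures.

Direct runoff: 0.0, 3.0, 18.0, 47.0, 76.0, 95.0, 130.0, 88.0, 59.0, 0.0 m³/s; ΣQ_DR = 516.0 m³/s, peak = 130.0 m³/s.
Runoff depth d = ΣQ_DR·Δt / A = 516.0 × 7200 / (149 km²) = 24.93 mm.
The 1-cm UH is the DRH scaled by (10 mm)/d, so U_p = 130.0 × 10/24.93 = 52.1 m³/s.

U_p ≈ 52.1 m³/s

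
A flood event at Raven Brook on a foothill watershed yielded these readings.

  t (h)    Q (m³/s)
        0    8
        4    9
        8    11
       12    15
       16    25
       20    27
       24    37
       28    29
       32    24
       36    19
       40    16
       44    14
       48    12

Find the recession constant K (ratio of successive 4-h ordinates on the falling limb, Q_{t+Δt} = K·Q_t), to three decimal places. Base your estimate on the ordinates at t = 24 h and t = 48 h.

K ≈ 0.829

Using the recession-limb readings at t = 24 h and t = 48 h: Q falls from 37 to 12 m³/s over 6 intervals.
K = (Q₂/Q₁)^(1/6) = (12/37)^(1/6) = 0.829.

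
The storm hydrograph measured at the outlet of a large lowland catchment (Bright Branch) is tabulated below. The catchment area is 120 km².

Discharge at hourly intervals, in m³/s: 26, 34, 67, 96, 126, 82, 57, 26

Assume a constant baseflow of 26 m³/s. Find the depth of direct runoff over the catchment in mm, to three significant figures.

d ≈ 9.18 mm

Direct runoff: 0.0, 8.0, 41.0, 70.0, 100.0, 56.0, 31.0, 0.0 m³/s; ΣQ_DR = 306.0 m³/s.
V = ΣQ_DR · Δt = 306.0 × 3600 s = 1.102 × 10^6 m³.
Over A = 120 km², depth = V / A = 9.18 mm.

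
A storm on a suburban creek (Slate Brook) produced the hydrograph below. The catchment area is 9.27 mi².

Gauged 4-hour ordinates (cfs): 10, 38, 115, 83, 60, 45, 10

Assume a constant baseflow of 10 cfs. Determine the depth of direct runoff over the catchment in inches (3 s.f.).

Direct runoff: 0.0, 28.0, 105.0, 73.0, 50.0, 35.0, 0.0 cfs; ΣQ_DR = 291.0 cfs.
V = ΣQ_DR · Δt = 291.0 × 14400 s = 4.190 × 10^6 ft³.
Over A = 9.27 mi², depth = V / A = 0.195 in.

d ≈ 0.195 in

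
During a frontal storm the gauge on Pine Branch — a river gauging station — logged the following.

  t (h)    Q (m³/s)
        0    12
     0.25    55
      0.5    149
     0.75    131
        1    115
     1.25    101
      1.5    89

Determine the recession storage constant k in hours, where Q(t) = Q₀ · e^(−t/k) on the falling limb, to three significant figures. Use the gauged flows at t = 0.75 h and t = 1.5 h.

On the falling limb, Q drops from 131 to 89 m³/s between t = 0.75 h and t = 1.5 h (Δt = 0.75 h).
k = −Δt / ln(Q₂/Q₁) = −0.75 / ln(89/131) = 1.94 h.

k ≈ 1.94 h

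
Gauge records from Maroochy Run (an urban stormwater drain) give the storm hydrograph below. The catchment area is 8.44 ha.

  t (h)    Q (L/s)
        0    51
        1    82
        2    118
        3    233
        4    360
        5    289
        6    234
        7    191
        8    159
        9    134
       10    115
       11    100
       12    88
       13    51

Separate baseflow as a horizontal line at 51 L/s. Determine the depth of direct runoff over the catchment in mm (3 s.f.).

Direct runoff: 0.0, 31.0, 67.0, 182.0, 309.0, 238.0, 183.0, 140.0, 108.0, 83.0, 64.0, 49.0, 37.0, 0.0 L/s; ΣQ_DR = 1491 L/s.
V = ΣQ_DR · Δt = 1491 × 3600 s = 5.368 × 10^6 L.
Over A = 8.44 ha, depth = V / A = 63.6 mm.

d ≈ 63.6 mm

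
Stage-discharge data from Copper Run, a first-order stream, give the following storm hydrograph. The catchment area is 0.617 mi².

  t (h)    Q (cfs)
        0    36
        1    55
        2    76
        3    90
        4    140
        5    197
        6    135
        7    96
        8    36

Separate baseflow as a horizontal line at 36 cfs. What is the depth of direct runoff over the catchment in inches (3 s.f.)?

Direct runoff: 0.0, 19.0, 40.0, 54.0, 104.0, 161.0, 99.0, 60.0, 0.0 cfs; ΣQ_DR = 537.0 cfs.
V = ΣQ_DR · Δt = 537.0 × 3600 s = 1.933 × 10^6 ft³.
Over A = 0.617 mi², depth = V / A = 1.35 in.

d ≈ 1.35 in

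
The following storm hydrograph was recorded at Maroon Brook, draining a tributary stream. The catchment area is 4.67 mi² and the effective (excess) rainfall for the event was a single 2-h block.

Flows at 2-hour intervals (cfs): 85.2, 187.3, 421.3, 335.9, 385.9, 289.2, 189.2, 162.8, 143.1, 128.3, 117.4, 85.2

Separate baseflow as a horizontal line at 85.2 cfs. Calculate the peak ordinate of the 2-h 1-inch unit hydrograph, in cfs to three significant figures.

Direct runoff: 0.0, 102.1, 336.1, 250.7, 300.7, 204.0, 104.0, 77.6, 57.9, 43.1, 32.2, 0.0 cfs; ΣQ_DR = 1508 cfs, peak = 336.1 cfs.
Runoff depth d = ΣQ_DR·Δt / A = 1508 × 7200 / (4.67 mi²) = 1.001 in.
The 1-inch UH is the DRH scaled by (1 in)/d, so U_p = 336.1 × 1/1.001 = 336 cfs.

U_p ≈ 336 cfs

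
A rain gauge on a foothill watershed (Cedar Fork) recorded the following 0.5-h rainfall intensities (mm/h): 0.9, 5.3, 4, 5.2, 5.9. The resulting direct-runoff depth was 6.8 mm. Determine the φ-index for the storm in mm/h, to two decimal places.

Only the 4 blocks with intensity above φ contribute runoff: 5.3, 4, 5.2, 5.9 mm/h.
Σ(I−φ)·Δt = d  ⇒  (5.3+4+5.2+5.9 − 4φ)·0.5 = 6.8
φ = (20.40 − 6.8/0.5) / 4 = 1.70 mm/h.

φ ≈ 1.70 mm/h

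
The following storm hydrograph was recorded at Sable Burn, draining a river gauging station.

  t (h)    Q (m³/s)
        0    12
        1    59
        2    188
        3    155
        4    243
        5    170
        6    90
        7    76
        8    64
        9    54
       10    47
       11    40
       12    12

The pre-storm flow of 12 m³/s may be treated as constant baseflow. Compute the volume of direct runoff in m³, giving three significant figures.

Direct-runoff ordinates (Q − Q_b): 0.0, 47.0, 176.0, 143.0, 231.0, 158.0, 78.0, 64.0, 52.0, 42.0, 35.0, 28.0, 0.0 m³/s.
ΣQ_DR = 1054 m³/s.
With Δt = 1 h = 3600 s, V = ΣQ_DR · Δt = 1054 × 3600 = 3.79 × 10^6 m³.

V ≈ 3.79 × 10^6 m³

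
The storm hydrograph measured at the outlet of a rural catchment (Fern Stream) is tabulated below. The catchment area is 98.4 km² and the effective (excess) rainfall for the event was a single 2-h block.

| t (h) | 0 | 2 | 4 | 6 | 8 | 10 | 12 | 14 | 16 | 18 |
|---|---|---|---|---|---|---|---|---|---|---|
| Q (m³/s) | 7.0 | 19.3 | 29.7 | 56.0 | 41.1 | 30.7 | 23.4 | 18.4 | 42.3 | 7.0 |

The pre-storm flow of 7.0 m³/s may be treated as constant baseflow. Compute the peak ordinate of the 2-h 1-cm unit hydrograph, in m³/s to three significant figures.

Direct runoff: 0.0, 12.3, 22.7, 49.0, 34.1, 23.7, 16.4, 11.4, 35.3, 0.0 m³/s; ΣQ_DR = 204.9 m³/s, peak = 49.0 m³/s.
Runoff depth d = ΣQ_DR·Δt / A = 204.9 × 7200 / (98.4 km²) = 14.99 mm.
The 1-cm UH is the DRH scaled by (10 mm)/d, so U_p = 49.0 × 10/14.99 = 32.7 m³/s.

U_p ≈ 32.7 m³/s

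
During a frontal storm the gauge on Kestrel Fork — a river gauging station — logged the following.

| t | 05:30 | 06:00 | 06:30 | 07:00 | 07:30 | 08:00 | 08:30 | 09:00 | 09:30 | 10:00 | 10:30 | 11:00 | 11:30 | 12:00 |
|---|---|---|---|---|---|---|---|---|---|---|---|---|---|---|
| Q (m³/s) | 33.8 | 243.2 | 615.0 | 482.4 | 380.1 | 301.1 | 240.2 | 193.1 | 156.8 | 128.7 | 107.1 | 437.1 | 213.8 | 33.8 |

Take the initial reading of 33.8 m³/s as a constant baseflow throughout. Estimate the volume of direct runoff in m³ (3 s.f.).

Direct-runoff ordinates (Q − Q_b): 0.0, 209.4, 581.2, 448.6, 346.3, 267.3, 206.4, 159.3, 123.0, 94.9, 73.3, 403.3, 180.0, 0.0 m³/s.
ΣQ_DR = 3093 m³/s.
With Δt = 0.5 h = 1800 s, V = ΣQ_DR · Δt = 3093 × 1800 = 5.57 × 10^6 m³.

V ≈ 5.57 × 10^6 m³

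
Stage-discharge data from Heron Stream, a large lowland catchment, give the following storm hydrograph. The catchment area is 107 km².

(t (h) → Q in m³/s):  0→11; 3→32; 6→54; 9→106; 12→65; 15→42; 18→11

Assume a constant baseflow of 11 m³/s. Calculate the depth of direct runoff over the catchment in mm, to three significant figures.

d ≈ 24.6 mm

Direct runoff: 0.0, 21.0, 43.0, 95.0, 54.0, 31.0, 0.0 m³/s; ΣQ_DR = 244.0 m³/s.
V = ΣQ_DR · Δt = 244.0 × 10800 s = 2.635 × 10^6 m³.
Over A = 107 km², depth = V / A = 24.6 mm.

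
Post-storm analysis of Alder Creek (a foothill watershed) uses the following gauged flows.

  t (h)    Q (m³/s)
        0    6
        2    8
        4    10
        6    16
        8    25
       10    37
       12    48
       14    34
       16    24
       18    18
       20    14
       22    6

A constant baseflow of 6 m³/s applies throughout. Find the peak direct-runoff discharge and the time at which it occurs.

Subtracting baseflow gives direct-runoff ordinates: 0.0, 2.0, 4.0, 10.0, 19.0, 31.0, 42.0, 28.0, 18.0, 12.0, 8.0, 0.0 m³/s.
The maximum is 42.0 m³/s, occurring at the reading for t = 12 h.

Q_p = 42.0 m³/s at t = 12 h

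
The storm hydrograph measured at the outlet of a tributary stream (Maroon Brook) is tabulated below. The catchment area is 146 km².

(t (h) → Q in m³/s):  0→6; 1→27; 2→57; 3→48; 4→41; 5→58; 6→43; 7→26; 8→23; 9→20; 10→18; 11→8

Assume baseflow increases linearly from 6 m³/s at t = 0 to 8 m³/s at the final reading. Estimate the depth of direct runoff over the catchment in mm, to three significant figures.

d ≈ 7.18 mm

Direct runoff: 0.00, 20.82, 50.64, 41.45, 34.27, 51.09, 35.91, 18.73, 15.55, 12.36, 10.18, 0.00 m³/s; ΣQ_DR = 291.0 m³/s.
V = ΣQ_DR · Δt = 291.0 × 3600 s = 1.048 × 10^6 m³.
Over A = 146 km², depth = V / A = 7.18 mm.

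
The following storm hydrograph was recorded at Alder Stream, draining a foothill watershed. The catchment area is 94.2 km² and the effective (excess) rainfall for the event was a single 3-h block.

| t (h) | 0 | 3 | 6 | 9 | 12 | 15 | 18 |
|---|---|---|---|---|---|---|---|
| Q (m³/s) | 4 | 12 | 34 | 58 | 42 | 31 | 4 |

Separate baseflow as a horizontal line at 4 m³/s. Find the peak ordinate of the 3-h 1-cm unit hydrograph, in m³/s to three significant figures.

Direct runoff: 0.0, 8.0, 30.0, 54.0, 38.0, 27.0, 0.0 m³/s; ΣQ_DR = 157.0 m³/s, peak = 54.0 m³/s.
Runoff depth d = ΣQ_DR·Δt / A = 157.0 × 10800 / (94.2 km²) = 18.00 mm.
The 1-cm UH is the DRH scaled by (10 mm)/d, so U_p = 54.0 × 10/18.00 = 30.0 m³/s.

U_p ≈ 30.0 m³/s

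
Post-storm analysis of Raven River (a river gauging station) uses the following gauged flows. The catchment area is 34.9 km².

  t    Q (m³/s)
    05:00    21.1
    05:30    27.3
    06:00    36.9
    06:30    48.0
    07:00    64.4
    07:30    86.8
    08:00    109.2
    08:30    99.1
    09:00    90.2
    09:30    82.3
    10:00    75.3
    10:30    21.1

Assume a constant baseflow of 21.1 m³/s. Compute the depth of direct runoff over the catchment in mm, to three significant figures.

Direct runoff: 0.0, 6.2, 15.8, 26.9, 43.3, 65.7, 88.1, 78.0, 69.1, 61.2, 54.2, 0.0 m³/s; ΣQ_DR = 508.5 m³/s.
V = ΣQ_DR · Δt = 508.5 × 1800 s = 9.153 × 10^5 m³.
Over A = 34.9 km², depth = V / A = 26.2 mm.

d ≈ 26.2 mm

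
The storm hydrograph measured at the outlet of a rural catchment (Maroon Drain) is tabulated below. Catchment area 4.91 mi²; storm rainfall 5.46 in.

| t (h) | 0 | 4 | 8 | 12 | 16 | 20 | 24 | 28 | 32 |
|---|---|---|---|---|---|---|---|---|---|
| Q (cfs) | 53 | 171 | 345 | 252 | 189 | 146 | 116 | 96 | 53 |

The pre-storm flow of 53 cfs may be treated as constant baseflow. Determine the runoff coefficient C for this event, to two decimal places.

C ≈ 0.22

ΣQ_DR = 944.0 cfs; V = ΣQ_DR·Δt = 1.359 × 10^7 ft³.
Runoff depth d = V / A = 1.192 in.
C = d / P = 1.192 / 5.46 = 0.22.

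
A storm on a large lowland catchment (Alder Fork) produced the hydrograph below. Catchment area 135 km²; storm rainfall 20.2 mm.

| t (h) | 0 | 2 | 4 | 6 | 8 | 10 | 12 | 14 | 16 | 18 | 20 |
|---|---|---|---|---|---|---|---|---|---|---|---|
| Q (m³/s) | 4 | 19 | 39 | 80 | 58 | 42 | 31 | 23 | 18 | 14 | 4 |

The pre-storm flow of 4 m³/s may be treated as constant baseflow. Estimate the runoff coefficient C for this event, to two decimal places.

ΣQ_DR = 288.0 m³/s; V = ΣQ_DR·Δt = 2.074 × 10^6 m³.
Runoff depth d = V / A = 15.36 mm.
C = d / P = 15.36 / 20.2 = 0.76.

C ≈ 0.76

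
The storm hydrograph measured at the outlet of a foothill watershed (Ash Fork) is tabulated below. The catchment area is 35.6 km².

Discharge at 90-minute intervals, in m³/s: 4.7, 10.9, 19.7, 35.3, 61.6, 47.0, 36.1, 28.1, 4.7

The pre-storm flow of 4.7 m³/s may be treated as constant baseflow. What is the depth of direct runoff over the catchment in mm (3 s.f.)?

Direct runoff: 0.0, 6.2, 15.0, 30.6, 56.9, 42.3, 31.4, 23.4, 0.0 m³/s; ΣQ_DR = 205.8 m³/s.
V = ΣQ_DR · Δt = 205.8 × 5400 s = 1.111 × 10^6 m³.
Over A = 35.6 km², depth = V / A = 31.2 mm.

d ≈ 31.2 mm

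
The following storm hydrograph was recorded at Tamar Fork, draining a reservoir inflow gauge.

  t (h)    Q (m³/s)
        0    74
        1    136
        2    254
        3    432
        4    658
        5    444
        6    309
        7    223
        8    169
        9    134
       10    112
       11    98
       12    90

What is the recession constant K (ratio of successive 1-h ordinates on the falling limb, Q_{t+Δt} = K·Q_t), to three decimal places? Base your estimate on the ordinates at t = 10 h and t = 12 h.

Using the recession-limb readings at t = 10 h and t = 12 h: Q falls from 112 to 90 m³/s over 2 intervals.
K = (Q₂/Q₁)^(1/2) = (90/112)^(1/2) = 0.896.

K ≈ 0.896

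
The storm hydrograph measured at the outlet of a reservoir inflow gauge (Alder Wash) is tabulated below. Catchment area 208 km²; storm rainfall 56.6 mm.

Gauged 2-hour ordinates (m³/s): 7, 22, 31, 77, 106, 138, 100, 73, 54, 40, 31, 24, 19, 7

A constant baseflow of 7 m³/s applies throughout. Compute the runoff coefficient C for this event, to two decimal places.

ΣQ_DR = 631.0 m³/s; V = ΣQ_DR·Δt = 4.543 × 10^6 m³.
Runoff depth d = V / A = 21.84 mm.
C = d / P = 21.84 / 56.6 = 0.39.

C ≈ 0.39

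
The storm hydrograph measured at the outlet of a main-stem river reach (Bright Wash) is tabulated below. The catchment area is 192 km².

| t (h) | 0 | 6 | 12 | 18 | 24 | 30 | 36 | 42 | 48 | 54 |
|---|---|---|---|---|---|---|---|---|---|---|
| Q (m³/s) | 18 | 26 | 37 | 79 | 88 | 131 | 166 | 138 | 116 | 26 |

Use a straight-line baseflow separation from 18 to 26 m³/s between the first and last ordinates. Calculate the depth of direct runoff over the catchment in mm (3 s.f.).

Direct runoff: 0.00, 7.11, 17.22, 58.33, 66.44, 108.56, 142.67, 113.78, 90.89, 0.00 m³/s; ΣQ_DR = 605.0 m³/s.
V = ΣQ_DR · Δt = 605.0 × 21600 s = 1.307 × 10^7 m³.
Over A = 192 km², depth = V / A = 68.1 mm.

d ≈ 68.1 mm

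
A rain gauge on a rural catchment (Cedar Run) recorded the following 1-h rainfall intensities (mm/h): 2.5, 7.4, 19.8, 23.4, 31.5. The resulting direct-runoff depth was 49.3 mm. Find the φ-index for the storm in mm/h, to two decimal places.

Only the 3 blocks with intensity above φ contribute runoff: 19.8, 23.4, 31.5 mm/h.
Σ(I−φ)·Δt = d  ⇒  (19.8+23.4+31.5 − 3φ)·1 = 49.3
φ = (74.70 − 49.3/1) / 3 = 8.47 mm/h.

φ ≈ 8.47 mm/h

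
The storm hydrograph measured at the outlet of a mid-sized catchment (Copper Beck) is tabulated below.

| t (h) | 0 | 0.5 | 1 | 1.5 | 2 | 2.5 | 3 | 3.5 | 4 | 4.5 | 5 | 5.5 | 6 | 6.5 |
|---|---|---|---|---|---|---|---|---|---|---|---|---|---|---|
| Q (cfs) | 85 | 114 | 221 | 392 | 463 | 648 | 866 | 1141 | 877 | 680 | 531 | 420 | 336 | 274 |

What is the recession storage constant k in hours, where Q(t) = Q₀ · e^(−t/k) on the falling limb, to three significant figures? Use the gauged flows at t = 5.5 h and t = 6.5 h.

On the falling limb, Q drops from 420 to 274 cfs between t = 5.5 h and t = 6.5 h (Δt = 1 h).
k = −Δt / ln(Q₂/Q₁) = −1 / ln(274/420) = 2.34 h.

k ≈ 2.34 h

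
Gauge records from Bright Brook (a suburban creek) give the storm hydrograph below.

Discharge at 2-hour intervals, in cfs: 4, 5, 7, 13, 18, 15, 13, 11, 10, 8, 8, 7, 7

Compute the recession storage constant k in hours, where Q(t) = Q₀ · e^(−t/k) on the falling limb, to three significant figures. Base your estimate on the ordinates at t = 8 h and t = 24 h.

On the falling limb, Q drops from 18 to 7 cfs between t = 8 h and t = 24 h (Δt = 16 h).
k = −Δt / ln(Q₂/Q₁) = −16 / ln(7/18) = 16.9 h.

k ≈ 16.9 h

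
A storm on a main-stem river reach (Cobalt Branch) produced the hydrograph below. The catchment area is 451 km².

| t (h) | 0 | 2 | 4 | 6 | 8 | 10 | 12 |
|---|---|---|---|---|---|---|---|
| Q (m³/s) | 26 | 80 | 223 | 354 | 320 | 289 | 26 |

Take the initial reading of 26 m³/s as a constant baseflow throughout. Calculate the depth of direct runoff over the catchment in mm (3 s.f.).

Direct runoff: 0.0, 54.0, 197.0, 328.0, 294.0, 263.0, 0.0 m³/s; ΣQ_DR = 1136 m³/s.
V = ΣQ_DR · Δt = 1136 × 7200 s = 8.179 × 10^6 m³.
Over A = 451 km², depth = V / A = 18.1 mm.

d ≈ 18.1 mm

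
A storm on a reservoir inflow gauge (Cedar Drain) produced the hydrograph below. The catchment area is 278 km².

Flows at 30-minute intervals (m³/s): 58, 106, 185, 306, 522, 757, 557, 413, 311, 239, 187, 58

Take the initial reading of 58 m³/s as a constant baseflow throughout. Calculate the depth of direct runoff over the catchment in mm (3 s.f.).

d ≈ 19.4 mm

Direct runoff: 0.0, 48.0, 127.0, 248.0, 464.0, 699.0, 499.0, 355.0, 253.0, 181.0, 129.0, 0.0 m³/s; ΣQ_DR = 3003 m³/s.
V = ΣQ_DR · Δt = 3003 × 1800 s = 5.405 × 10^6 m³.
Over A = 278 km², depth = V / A = 19.4 mm.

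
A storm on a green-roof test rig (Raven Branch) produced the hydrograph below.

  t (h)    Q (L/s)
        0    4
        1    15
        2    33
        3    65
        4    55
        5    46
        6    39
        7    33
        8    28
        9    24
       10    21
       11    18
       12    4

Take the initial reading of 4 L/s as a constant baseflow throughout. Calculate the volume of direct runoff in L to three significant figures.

Direct-runoff ordinates (Q − Q_b): 0.0, 11.0, 29.0, 61.0, 51.0, 42.0, 35.0, 29.0, 24.0, 20.0, 17.0, 14.0, 0.0 L/s.
ΣQ_DR = 333.0 L/s.
With Δt = 1 h = 3600 s, V = ΣQ_DR · Δt = 333.0 × 3600 = 1.20 × 10^6 L.

V ≈ 1.20 × 10^6 L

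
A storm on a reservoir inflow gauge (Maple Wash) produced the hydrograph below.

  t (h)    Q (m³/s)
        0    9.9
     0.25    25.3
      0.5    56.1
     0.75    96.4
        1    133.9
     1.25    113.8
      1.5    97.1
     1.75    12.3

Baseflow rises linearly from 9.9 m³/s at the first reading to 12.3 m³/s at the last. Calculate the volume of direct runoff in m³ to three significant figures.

Direct-runoff ordinates (Q − Q_b): 0.00, 15.06, 45.51, 85.47, 122.63, 102.19, 85.14, 0.00 m³/s.
ΣQ_DR = 456.0 m³/s.
With Δt = 0.25 h = 900 s, V = ΣQ_DR · Δt = 456.0 × 900 = 4.10 × 10^5 m³.

V ≈ 4.10 × 10^5 m³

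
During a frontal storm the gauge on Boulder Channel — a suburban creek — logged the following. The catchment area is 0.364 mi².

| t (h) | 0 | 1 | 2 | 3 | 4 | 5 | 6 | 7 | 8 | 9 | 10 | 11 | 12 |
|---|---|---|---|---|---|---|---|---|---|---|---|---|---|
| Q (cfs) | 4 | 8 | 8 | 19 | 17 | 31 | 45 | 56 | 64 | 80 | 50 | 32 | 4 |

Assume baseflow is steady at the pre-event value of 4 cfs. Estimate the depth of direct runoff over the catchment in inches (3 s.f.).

d ≈ 1.56 in

Direct runoff: 0.0, 4.0, 4.0, 15.0, 13.0, 27.0, 41.0, 52.0, 60.0, 76.0, 46.0, 28.0, 0.0 cfs; ΣQ_DR = 366.0 cfs.
V = ΣQ_DR · Δt = 366.0 × 3600 s = 1.318 × 10^6 ft³.
Over A = 0.364 mi², depth = V / A = 1.56 in.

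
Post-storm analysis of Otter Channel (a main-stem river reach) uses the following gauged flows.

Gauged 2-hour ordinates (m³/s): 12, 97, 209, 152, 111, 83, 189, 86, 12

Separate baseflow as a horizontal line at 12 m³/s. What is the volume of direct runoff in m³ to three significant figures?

Direct-runoff ordinates (Q − Q_b): 0.0, 85.0, 197.0, 140.0, 99.0, 71.0, 177.0, 74.0, 0.0 m³/s.
ΣQ_DR = 843.0 m³/s.
With Δt = 2 h = 7200 s, V = ΣQ_DR · Δt = 843.0 × 7200 = 6.07 × 10^6 m³.

V ≈ 6.07 × 10^6 m³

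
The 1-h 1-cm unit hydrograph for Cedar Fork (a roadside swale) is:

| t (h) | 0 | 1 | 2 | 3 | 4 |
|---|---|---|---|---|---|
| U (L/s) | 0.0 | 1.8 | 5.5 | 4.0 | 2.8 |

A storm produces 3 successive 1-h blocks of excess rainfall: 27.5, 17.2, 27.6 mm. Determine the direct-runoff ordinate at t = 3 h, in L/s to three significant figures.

By discrete convolution, Q_j = Σ (P_i / 10 mm) · U_{j−i}.
At t = 3 h (j=3): Q = (27.5/10)·4.0 + (17.2/10)·5.5 + (27.6/10)·1.8 = 25.4 L/s.

Q ≈ 25.4 L/s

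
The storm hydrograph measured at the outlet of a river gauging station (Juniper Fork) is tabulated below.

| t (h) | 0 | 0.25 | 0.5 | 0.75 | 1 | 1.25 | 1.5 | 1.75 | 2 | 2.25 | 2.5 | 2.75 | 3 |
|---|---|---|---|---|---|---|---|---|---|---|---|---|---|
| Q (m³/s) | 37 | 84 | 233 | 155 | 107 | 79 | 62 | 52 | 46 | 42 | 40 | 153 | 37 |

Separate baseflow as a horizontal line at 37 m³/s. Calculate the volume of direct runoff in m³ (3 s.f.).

Direct-runoff ordinates (Q − Q_b): 0.0, 47.0, 196.0, 118.0, 70.0, 42.0, 25.0, 15.0, 9.0, 5.0, 3.0, 116.0, 0.0 m³/s.
ΣQ_DR = 646.0 m³/s.
With Δt = 0.25 h = 900 s, V = ΣQ_DR · Δt = 646.0 × 900 = 5.81 × 10^5 m³.

V ≈ 5.81 × 10^5 m³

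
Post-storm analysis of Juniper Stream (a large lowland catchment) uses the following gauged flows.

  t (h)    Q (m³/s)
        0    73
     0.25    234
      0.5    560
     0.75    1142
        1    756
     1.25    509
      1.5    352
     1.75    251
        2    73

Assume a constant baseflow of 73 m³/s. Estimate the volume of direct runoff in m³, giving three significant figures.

V ≈ 2.96 × 10^6 m³

Direct-runoff ordinates (Q − Q_b): 0.0, 161.0, 487.0, 1069.0, 683.0, 436.0, 279.0, 178.0, 0.0 m³/s.
ΣQ_DR = 3293 m³/s.
With Δt = 0.25 h = 900 s, V = ΣQ_DR · Δt = 3293 × 900 = 2.96 × 10^6 m³.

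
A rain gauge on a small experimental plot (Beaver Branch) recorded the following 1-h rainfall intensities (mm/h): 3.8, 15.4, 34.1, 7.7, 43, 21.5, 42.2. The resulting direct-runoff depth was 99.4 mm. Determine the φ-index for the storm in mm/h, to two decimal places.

φ ≈ 11.36 mm/h

Only the 5 blocks with intensity above φ contribute runoff: 15.4, 34.1, 43, 21.5, 42.2 mm/h.
Σ(I−φ)·Δt = d  ⇒  (15.4+34.1+43+21.5+42.2 − 5φ)·1 = 99.4
φ = (156.2 − 99.4/1) / 5 = 11.36 mm/h.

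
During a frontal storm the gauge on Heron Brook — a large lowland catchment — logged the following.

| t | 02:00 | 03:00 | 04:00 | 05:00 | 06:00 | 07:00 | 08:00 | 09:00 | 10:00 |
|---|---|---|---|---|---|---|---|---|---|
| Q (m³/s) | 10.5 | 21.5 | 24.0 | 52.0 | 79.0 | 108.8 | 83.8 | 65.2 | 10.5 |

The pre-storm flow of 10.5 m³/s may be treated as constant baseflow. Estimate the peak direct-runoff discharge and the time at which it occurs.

Q_p = 98.3 m³/s at t = 07:00

Subtracting baseflow gives direct-runoff ordinates: 0.0, 11.0, 13.5, 41.5, 68.5, 98.3, 73.3, 54.7, 0.0 m³/s.
The maximum is 98.3 m³/s, occurring at the reading for t = 07:00.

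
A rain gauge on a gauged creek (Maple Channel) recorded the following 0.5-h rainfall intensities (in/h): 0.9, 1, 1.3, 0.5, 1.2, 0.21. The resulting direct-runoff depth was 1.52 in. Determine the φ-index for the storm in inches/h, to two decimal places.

φ ≈ 0.37 in/h

Only the 5 blocks with intensity above φ contribute runoff: 0.9, 1, 1.3, 0.5, 1.2 in/h.
Σ(I−φ)·Δt = d  ⇒  (0.9+1+1.3+0.5+1.2 − 5φ)·0.5 = 1.52
φ = (4.900 − 1.52/0.5) / 5 = 0.37 in/h.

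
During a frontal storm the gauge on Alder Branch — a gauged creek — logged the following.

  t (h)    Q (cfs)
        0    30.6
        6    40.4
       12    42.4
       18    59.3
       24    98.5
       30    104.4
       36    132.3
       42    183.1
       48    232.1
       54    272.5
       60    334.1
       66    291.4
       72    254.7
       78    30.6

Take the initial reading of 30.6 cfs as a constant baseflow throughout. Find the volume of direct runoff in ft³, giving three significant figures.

V ≈ 3.62 × 10^7 ft³

Direct-runoff ordinates (Q − Q_b): 0.0, 9.8, 11.8, 28.7, 67.9, 73.8, 101.7, 152.5, 201.5, 241.9, 303.5, 260.8, 224.1, 0.0 cfs.
ΣQ_DR = 1678 cfs.
With Δt = 6 h = 21600 s, V = ΣQ_DR · Δt = 1678 × 21600 = 3.62 × 10^7 ft³.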